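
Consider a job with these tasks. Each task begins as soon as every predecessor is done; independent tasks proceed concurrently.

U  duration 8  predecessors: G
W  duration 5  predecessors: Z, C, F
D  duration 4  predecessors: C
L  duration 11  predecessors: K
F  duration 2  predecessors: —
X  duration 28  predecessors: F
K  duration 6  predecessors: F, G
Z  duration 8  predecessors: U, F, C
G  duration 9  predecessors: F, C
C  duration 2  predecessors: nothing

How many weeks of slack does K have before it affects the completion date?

4

The longest chain is F→G→U→Z→W = 2+9+8+8+5 = 32; overall finish 32 weeks.
K finishes as early as 17 and must finish by 21.
Float = 32 − 28 = 4.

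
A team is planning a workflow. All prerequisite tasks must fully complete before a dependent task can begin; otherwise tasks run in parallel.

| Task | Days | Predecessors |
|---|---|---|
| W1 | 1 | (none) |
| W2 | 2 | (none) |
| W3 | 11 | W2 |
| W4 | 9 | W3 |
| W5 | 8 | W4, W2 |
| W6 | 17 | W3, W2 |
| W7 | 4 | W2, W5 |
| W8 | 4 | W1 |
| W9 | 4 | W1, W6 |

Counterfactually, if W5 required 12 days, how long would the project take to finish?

Critical path before the change: W2→W3→W4→W5→W7 = 2+11+9+8+4 = 34 giving 34 days.
Since W5 is critical, the +4 change carries straight to that chain (now 38 days).
The critical path is still W2→W3→W4→W5→W7; finish is now 38 days.

38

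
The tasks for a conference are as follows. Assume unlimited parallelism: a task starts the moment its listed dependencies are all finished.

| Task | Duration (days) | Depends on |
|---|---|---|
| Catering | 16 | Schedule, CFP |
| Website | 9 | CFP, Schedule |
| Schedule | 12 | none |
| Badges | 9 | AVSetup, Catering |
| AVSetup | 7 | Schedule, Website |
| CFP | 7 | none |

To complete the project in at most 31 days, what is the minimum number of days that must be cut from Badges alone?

6

Current finish: 37 days; target: 31.
Badges is on every critical path, so each day cut from Badges cuts the finish by one (this holds down to a finish of 29).
Need 37 − 31 = 6 days off Badges → Badges becomes 3 days, finish becomes 31.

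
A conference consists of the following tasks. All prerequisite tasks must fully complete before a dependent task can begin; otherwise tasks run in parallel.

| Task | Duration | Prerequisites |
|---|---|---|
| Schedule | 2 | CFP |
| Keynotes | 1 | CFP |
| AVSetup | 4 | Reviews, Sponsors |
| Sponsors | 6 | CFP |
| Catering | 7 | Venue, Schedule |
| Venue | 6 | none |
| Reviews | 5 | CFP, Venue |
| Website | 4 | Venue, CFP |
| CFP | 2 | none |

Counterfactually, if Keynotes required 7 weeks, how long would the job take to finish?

Baseline: Venue→Reviews→AVSetup = 6+5+4 = 15 → 15 weeks.
Keynotes is off the critical path — its longest chain is 3 weeks, giving 12 of slack.
No other chain overtakes it, so the finish is 15 weeks.

15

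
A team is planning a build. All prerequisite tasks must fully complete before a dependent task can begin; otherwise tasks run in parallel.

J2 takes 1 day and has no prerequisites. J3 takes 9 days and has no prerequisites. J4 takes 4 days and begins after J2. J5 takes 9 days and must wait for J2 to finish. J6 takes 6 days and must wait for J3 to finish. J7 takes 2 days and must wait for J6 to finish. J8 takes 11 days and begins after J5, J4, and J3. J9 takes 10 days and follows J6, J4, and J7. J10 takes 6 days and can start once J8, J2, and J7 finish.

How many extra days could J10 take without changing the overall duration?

0

The longest chain is J2→J5→J8→J10 = 1+9+11+6 = 27; overall finish 27 days.
The longest chain containing J10 totals 27 days.
Float = 27 − 27 = 0.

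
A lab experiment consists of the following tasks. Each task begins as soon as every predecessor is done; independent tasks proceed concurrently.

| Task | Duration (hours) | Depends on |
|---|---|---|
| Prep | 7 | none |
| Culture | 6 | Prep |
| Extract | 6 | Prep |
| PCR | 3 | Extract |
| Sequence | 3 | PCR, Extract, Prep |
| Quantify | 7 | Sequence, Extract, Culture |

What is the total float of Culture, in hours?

The longest chain is Prep→Extract→PCR→Sequence→Quantify = 7+6+3+3+7 = 26; overall finish 26 hours.
Culture finishes as early as 13 and must finish by 19.
Slack of Culture = 13 − 7 = 6 hours.

6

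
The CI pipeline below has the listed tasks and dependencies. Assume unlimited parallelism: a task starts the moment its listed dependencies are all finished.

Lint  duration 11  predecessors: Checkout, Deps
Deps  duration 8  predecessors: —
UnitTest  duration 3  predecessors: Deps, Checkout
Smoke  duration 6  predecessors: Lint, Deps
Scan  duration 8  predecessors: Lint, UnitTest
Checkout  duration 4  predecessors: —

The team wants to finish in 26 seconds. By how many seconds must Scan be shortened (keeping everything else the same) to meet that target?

1

Current finish: 27 seconds; target: 26.
Scan is on every critical path, so each second cut from Scan cuts the finish by one (this holds down to a finish of 25).
Need 27 − 26 = 1 second off Scan → Scan becomes 7 seconds, finish becomes 26.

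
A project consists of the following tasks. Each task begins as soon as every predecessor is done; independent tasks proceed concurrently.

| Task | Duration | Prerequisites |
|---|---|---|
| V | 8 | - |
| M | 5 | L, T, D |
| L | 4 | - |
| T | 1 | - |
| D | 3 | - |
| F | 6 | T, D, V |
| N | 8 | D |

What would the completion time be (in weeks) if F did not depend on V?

Original critical path: V→F = 8+6 = 14 ⇒ 14 weeks.
Without V→F, F's earliest start moves from 8 to 3.
After: D→N = 3+8 = 11 → 11 weeks.

11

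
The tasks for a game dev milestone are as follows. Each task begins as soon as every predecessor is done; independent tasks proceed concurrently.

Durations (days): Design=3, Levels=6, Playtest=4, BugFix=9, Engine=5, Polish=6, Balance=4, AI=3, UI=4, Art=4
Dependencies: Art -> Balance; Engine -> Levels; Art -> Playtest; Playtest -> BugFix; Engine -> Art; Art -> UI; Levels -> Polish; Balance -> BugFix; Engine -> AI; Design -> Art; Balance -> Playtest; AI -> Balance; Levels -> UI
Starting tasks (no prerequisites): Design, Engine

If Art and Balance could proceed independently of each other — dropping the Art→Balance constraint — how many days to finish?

25

Before: longest chain Engine→Art→Balance→Playtest→BugFix = 5+4+4+4+9 = 26, finish 26.
Without Art→Balance, Balance's earliest start moves from 9 to 8.
The longest chain is now Engine→AI→Balance→Playtest→BugFix = 5+3+4+4+9 = 25, so the game dev milestone takes 25 days.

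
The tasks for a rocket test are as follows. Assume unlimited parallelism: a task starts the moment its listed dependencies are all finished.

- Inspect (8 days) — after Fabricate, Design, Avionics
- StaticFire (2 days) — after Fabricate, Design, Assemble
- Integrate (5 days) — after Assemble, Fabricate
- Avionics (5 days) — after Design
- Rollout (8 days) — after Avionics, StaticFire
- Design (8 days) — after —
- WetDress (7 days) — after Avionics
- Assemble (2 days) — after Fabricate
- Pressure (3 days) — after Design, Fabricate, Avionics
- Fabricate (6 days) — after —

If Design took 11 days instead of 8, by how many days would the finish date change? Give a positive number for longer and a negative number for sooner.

As given, the longest chain is Design→Avionics→Inspect = 8+5+8 = 21, so the finish is 21 days.
Design lies on that path, so at 11 days the path becomes 24 days.
No other chain overtakes it, so the finish is 24 days.
Change in finish: 24 − 21 = +3 days.

3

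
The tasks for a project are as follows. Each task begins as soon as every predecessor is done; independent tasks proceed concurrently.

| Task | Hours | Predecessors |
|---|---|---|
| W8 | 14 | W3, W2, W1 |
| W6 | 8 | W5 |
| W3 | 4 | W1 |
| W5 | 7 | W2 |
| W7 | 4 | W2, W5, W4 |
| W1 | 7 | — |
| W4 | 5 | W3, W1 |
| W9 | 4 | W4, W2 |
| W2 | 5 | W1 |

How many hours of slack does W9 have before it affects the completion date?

7

W1→W2→W5→W6 = 7+5+7+8 = 27 sets the makespan at 27 hours.
The longest chain containing W9 totals 20 hours.
So W9 can slip 27 − 20 = 7 hours.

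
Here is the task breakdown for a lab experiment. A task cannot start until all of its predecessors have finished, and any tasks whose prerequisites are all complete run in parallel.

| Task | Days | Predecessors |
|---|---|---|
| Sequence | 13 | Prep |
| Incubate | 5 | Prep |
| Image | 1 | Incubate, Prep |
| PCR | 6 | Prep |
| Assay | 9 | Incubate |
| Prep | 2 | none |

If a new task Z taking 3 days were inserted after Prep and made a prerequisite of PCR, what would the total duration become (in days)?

Originally the lab experiment takes 16 days.
With Z inserted, PCR now waits for max(Prep, Z).
New critical path: Prep→Incubate→Assay = 2+5+9 = 16 ⇒ 16 days.

16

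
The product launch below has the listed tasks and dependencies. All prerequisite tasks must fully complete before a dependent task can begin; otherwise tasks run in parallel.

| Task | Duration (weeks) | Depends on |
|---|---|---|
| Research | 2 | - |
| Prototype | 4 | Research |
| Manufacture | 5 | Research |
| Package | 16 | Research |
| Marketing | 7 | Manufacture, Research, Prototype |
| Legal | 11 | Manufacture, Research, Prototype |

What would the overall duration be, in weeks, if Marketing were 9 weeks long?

Baseline: Research→Manufacture→Legal = 2+5+11 = 18 → 18 weeks.
Marketing has 4 weeks of float (longest path through it is 14).
That remains the longest chain; total 18 weeks.

18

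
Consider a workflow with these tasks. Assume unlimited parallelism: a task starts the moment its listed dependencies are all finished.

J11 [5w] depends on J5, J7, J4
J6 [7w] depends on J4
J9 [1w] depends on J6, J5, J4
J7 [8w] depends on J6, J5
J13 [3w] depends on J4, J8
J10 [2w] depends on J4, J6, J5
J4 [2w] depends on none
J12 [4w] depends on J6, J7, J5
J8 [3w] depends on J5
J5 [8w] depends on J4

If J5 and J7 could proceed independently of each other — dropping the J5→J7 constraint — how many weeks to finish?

22

With the dependency in place, J4→J5→J7→J11 = 2+8+8+5 = 23 sets the finish at 23 weeks.
Without J5→J7, J7's earliest start moves from 10 to 9.
New critical path: J4→J6→J7→J11 = 2+7+8+5 = 22 ⇒ 22 weeks.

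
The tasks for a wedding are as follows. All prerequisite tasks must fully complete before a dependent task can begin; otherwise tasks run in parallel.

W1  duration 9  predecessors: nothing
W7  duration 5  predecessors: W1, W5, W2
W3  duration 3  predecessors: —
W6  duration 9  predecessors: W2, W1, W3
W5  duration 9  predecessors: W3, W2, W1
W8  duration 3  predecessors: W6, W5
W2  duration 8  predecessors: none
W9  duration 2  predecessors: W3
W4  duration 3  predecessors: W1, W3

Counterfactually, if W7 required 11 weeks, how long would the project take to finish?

The binding path is W1→W5→W7 = 9+9+5 = 23; finish at 23 weeks.
W7 lies on that path, so at 11 weeks the path becomes 29 weeks.
That remains the longest chain; total 29 weeks.

29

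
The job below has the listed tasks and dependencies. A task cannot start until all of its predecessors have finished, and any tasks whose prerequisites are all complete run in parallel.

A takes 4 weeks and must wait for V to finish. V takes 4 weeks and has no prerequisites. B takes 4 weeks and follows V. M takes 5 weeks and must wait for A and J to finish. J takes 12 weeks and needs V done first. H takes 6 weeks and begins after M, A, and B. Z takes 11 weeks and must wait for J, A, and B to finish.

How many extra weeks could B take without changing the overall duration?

8

Critical path: V→J→Z = 4+12+11 = 27, so the finish is 27 weeks.
The longest chain containing B totals 19 weeks.
Slack of B = 12 − 4 = 8 weeks.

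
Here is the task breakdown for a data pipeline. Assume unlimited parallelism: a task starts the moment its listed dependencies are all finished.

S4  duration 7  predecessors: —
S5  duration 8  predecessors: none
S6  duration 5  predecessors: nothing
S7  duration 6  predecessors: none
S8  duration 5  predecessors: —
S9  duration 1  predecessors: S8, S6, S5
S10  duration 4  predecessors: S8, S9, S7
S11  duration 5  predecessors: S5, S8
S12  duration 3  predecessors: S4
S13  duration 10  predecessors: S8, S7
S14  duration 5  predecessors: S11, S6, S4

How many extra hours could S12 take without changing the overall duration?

8

S5→S11→S14 = 8+5+5 = 18 sets the makespan at 18 hours.
S12 finishes as early as 10 and must finish by 18.
Slack of S12 = 15 − 7 = 8 hours.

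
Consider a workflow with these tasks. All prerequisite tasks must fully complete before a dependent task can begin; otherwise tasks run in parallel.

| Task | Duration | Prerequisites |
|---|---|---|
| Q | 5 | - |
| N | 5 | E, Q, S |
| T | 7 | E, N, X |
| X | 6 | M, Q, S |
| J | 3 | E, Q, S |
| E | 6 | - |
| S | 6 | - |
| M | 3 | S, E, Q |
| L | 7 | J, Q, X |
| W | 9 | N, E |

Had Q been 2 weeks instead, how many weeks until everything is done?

22

Actual critical path: E→M→X→L = 6+3+6+7 = 22 ⇒ 22 weeks.
Q is off the critical path — its longest chain is 21 weeks, giving 1 of slack.
That remains the longest chain; total 22 weeks.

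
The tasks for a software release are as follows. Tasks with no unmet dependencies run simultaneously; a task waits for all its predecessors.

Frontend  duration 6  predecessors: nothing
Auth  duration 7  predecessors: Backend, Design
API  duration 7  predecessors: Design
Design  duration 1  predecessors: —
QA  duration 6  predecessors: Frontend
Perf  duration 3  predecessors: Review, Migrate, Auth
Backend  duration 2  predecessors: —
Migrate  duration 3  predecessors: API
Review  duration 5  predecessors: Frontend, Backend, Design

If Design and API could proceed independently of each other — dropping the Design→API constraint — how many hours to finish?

With the dependency in place, Design→API→Migrate→Perf = 1+7+3+3 = 14 sets the finish at 14 hours.
Without Design→API, API's earliest start moves from 1 to 0.
New critical path: Frontend→Review→Perf = 6+5+3 = 14 ⇒ 14 hours.

14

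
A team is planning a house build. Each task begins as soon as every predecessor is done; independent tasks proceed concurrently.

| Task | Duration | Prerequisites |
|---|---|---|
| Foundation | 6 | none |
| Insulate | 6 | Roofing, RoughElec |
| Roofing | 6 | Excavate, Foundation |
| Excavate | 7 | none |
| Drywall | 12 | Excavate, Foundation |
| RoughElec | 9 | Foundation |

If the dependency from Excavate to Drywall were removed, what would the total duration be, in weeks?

21

With the dependency in place, Foundation→RoughElec→Insulate = 6+9+6 = 21 sets the finish at 21 weeks.
Without Excavate→Drywall, Drywall's earliest start moves from 7 to 6.
New critical path: Foundation→RoughElec→Insulate = 6+9+6 = 21 ⇒ 21 weeks.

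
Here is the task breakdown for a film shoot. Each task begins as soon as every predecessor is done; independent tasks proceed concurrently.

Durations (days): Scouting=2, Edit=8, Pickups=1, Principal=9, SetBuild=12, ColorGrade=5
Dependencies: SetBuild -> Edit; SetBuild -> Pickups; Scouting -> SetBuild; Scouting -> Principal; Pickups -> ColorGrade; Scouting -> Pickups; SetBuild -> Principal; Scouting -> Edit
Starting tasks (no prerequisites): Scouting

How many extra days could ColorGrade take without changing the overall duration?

The longest chain is Scouting→SetBuild→Principal = 2+12+9 = 23; overall finish 23 days.
ColorGrade finishes as early as 20 and must finish by 23.
Float = 23 − 20 = 3.

3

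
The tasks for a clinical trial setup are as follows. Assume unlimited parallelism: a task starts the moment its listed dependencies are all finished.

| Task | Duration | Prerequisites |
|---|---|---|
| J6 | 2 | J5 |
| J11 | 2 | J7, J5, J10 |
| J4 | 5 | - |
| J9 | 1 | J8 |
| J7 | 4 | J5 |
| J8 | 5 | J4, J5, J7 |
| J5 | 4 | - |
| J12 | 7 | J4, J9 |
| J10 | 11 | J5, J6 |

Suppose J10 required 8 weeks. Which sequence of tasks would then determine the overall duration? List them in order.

As given, the longest chain is J5→J7→J8→J9→J12 = 4+4+5+1+7 = 21, so the finish is 21 weeks.
J10 is off the critical path — its longest chain is 19 weeks, giving 2 of slack.
The critical path is still J5→J7→J8→J9→J12; finish is now 21 weeks.

J5, J7, J8, J9, J12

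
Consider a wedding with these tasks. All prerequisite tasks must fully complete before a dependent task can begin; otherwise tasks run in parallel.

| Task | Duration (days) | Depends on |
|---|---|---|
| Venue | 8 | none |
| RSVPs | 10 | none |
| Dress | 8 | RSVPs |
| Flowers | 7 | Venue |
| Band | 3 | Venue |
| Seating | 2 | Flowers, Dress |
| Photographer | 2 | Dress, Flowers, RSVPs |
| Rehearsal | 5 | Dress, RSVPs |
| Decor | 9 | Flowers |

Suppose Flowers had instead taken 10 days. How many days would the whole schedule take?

27

Baseline: Venue→Flowers→Decor = 8+7+9 = 24 → 24 days.
Flowers is on the critical path; changing it to 10 makes that path 27 days.
No other chain overtakes it, so the finish is 27 days.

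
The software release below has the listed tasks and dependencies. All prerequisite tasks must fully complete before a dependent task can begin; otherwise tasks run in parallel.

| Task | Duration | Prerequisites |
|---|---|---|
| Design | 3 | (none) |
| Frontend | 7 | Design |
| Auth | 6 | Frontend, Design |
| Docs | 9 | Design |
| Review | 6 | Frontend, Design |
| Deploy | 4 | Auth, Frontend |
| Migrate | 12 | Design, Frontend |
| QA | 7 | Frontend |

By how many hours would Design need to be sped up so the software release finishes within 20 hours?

2

Current finish: 22 hours; target: 20.
Design is on every critical path, so each hour cut from Design cuts the finish by one (this holds down to a finish of 20).
Need 22 − 20 = 2 hours off Design → Design becomes 1 hour, finish becomes 20.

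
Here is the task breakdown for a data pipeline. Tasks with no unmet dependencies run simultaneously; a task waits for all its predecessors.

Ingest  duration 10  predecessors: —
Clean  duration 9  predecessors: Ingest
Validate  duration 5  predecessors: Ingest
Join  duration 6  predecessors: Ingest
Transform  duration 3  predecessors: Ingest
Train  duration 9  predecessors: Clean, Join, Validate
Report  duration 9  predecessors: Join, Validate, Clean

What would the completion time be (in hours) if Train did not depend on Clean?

With the dependency in place, Ingest→Clean→Train = 10+9+9 = 28 sets the finish at 28 hours.
Without Clean→Train, Train's earliest start moves from 19 to 16.
The longest chain is now Ingest→Clean→Report = 10+9+9 = 28, so the project takes 28 hours.

28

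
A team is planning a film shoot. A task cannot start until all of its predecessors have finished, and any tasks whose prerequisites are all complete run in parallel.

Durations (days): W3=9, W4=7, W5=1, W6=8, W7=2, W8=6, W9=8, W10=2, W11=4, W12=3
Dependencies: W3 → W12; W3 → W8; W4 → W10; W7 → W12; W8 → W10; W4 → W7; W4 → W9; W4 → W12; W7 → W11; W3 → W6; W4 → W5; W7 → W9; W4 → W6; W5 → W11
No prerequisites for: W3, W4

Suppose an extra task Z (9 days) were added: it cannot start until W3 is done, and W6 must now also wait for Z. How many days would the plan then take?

Originally the plan takes 17 days.
With Z inserted, W6 now waits for max(W3, W4, Z).
New critical path: W3→Z→W6 = 9+9+8 = 26 ⇒ 26 days.

26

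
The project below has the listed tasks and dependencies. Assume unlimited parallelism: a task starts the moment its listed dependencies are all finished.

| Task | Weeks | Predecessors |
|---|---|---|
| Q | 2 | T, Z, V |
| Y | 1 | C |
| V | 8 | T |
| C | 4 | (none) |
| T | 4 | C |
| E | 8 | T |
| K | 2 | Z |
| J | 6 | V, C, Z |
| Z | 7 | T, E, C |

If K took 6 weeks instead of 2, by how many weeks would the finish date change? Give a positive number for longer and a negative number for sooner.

0

As given, the longest chain is C→T→E→Z→J = 4+4+8+7+6 = 29, so the finish is 29 weeks.
The longest path through K is only 25 weeks, so K has float 4.
The binding chain switches to C→T→E→Z→K = 4+4+8+7+6 = 29; finish 29 weeks.
Change in finish: 29 − 29 = +0 weeks.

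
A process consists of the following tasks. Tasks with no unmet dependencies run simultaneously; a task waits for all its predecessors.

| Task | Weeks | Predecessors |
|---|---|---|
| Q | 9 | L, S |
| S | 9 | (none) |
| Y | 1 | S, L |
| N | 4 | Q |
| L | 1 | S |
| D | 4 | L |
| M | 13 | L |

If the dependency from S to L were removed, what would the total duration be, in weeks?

22

Before: longest chain S→L→Q→N = 9+1+9+4 = 23, finish 23.
Without S→L, L's earliest start moves from 9 to 0.
The longest chain is now S→Q→N = 9+9+4 = 22, so the job takes 22 weeks.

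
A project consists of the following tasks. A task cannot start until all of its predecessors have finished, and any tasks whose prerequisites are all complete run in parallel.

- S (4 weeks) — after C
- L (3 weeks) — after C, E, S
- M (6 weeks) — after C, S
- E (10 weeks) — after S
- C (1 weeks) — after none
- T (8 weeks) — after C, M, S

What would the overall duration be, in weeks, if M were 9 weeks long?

22

Baseline: C→S→M→T = 1+4+6+8 = 19 → 19 weeks.
Since M is critical, the +3 change carries straight to that chain (now 22 weeks).
The critical path is still C→S→M→T; finish is now 22 weeks.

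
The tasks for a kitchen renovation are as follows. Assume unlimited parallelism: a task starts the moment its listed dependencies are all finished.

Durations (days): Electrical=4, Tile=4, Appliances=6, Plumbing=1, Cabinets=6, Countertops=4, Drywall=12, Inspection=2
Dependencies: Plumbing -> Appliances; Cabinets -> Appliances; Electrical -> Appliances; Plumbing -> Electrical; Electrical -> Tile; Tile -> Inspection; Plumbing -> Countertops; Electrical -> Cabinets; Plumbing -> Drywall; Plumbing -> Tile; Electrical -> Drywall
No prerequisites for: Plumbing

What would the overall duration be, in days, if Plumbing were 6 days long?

Critical path before the change: Plumbing→Electrical→Drywall = 1+4+12 = 17 giving 17 days.
Plumbing lies on that path, so at 6 days the path becomes 22 days.
The critical path is still Plumbing→Electrical→Drywall; finish is now 22 days.

22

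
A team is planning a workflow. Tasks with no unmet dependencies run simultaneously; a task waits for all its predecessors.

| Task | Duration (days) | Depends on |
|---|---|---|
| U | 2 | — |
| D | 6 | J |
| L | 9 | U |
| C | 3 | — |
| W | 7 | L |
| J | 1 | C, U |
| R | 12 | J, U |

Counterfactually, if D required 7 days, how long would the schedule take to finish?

18

The binding path is U→L→W = 2+9+7 = 18; finish at 18 days.
The longest path through D is only 10 days, so D has float 8.
The critical path is still U→L→W; finish is now 18 days.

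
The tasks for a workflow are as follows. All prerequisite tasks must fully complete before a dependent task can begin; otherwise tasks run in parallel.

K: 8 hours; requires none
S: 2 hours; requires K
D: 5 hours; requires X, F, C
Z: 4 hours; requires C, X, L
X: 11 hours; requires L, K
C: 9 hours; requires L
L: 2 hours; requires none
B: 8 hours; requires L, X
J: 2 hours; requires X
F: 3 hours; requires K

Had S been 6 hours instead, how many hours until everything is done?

Actual critical path: K→X→B = 8+11+8 = 27 ⇒ 27 hours.
S is off the critical path — its longest chain is 10 hours, giving 17 of slack.
No other chain overtakes it, so the finish is 27 hours.

27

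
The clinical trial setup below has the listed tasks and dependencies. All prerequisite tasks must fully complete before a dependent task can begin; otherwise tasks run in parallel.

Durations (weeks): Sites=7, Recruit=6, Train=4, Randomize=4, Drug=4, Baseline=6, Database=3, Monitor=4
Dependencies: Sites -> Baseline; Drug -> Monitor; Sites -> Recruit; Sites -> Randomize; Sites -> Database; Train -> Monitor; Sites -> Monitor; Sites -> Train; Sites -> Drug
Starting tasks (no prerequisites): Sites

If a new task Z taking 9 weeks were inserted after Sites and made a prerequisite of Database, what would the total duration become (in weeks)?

Originally the job takes 15 weeks.
With Z inserted, Database now waits for max(Sites, Z).
New critical path: Sites→Z→Database = 7+9+3 = 19 ⇒ 19 weeks.

19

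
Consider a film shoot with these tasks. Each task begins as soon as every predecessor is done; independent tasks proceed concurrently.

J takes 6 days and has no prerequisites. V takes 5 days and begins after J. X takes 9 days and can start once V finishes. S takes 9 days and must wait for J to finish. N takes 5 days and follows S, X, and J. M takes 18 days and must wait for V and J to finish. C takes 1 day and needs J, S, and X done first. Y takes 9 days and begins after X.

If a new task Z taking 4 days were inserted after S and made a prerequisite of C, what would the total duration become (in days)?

Originally the schedule takes 29 days.
With Z inserted, C now waits for max(J, S, X, Z).
New critical path: J→V→X→Y = 6+5+9+9 = 29 ⇒ 29 days.

29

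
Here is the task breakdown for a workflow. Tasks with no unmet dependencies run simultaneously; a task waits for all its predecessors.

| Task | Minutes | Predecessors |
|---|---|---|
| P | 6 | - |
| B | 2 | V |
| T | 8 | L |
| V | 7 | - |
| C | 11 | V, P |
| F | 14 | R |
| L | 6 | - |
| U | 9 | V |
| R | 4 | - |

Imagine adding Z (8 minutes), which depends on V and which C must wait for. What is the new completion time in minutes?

Originally the job takes 18 minutes.
With Z inserted, C now waits for max(V, P, Z).
New critical path: V→Z→C = 7+8+11 = 26 ⇒ 26 minutes.

26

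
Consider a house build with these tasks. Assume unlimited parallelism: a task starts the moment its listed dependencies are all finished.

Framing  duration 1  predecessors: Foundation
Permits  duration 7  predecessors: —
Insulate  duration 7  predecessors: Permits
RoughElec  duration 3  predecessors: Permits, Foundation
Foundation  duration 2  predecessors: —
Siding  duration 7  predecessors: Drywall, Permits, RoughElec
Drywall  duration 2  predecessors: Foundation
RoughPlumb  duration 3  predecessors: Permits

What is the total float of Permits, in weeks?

0

Permits→RoughElec→Siding = 7+3+7 = 17 sets the makespan at 17 weeks.
Permits finishes as early as 7 and must finish by 7.
Float = 17 − 17 = 0.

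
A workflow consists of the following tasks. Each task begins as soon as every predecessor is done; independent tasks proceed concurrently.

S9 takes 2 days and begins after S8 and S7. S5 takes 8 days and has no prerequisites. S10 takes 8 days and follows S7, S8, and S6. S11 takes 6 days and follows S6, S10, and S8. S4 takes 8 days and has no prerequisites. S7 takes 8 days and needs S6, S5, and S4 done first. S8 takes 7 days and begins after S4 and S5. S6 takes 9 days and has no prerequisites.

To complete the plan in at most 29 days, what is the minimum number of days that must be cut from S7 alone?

Current finish: 31 days; target: 29.
S7 is on every critical path, so each day cut from S7 cuts the finish by one (this holds down to a finish of 29).
Need 31 − 29 = 2 days off S7 → S7 becomes 6 days, finish becomes 29.

2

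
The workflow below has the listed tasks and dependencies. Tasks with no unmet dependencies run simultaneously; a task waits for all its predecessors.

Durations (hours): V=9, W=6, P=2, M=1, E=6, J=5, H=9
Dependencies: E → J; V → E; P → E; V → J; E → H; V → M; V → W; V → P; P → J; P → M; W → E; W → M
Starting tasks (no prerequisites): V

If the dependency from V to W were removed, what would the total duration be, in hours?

26

Original critical path: V→W→E→H = 9+6+6+9 = 30 ⇒ 30 hours.
Without V→W, W's earliest start moves from 9 to 0.
After: V→P→E→H = 9+2+6+9 = 26 → 26 hours.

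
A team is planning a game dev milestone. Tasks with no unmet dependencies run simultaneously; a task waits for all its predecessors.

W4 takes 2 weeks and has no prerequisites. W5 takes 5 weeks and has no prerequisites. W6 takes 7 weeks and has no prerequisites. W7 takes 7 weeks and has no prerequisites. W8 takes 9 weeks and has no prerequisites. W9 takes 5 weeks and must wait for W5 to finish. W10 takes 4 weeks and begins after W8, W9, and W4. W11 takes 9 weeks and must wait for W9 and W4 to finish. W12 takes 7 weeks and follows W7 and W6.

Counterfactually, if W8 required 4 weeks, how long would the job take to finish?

Actual critical path: W5→W9→W11 = 5+5+9 = 19 ⇒ 19 weeks.
The longest path through W8 is only 13 weeks, so W8 has float 6.
The critical path is still W5→W9→W11; finish is now 19 weeks.

19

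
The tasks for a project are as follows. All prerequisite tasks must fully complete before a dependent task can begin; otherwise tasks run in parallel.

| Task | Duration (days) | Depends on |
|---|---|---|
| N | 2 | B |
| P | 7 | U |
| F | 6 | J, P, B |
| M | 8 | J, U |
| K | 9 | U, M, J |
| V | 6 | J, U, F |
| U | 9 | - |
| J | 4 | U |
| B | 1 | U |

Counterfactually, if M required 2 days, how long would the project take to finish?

28

Baseline: U→J→M→K = 9+4+8+9 = 30 → 30 days.
Since M is critical, the -6 change carries straight to that chain (now 24 days).
The binding chain switches to U→P→F→V = 9+7+6+6 = 28; finish 28 days.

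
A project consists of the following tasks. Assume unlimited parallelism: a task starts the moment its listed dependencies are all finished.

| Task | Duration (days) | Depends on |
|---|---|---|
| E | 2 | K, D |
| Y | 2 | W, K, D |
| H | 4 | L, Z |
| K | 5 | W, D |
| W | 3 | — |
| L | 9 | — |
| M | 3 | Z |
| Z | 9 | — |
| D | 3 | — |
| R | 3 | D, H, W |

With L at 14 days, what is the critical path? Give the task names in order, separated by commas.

As given, the longest chain is L→H→R = 9+4+3 = 16, so the finish is 16 days.
L is on the critical path; changing it to 14 makes that path 21 days.
That remains the longest chain; total 21 days.

L, H, R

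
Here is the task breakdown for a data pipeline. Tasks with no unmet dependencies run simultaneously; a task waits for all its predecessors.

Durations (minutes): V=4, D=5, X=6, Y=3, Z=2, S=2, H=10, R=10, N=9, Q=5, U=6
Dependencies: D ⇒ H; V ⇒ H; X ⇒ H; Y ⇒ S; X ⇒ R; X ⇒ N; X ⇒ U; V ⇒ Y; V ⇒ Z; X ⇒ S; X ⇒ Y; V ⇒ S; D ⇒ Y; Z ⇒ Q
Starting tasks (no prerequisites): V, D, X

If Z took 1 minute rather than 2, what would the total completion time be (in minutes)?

16

The binding path is X→H = 6+10 = 16; finish at 16 minutes.
Z has 5 minutes of float (longest path through it is 11).
No other chain overtakes it, so the finish is 16 minutes.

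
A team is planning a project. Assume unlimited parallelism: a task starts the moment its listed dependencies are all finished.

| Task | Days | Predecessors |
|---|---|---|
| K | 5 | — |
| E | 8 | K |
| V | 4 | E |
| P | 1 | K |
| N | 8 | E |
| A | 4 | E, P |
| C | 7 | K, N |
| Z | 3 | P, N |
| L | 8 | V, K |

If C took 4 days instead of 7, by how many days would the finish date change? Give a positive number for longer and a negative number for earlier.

-3

The binding path is K→E→N→C = 5+8+8+7 = 28; finish at 28 days.
Since C is critical, the -3 change carries straight to that chain (now 25 days).
The binding chain switches to K→E→V→L = 5+8+4+8 = 25; finish 25 days.
Change in finish: 25 − 28 = -3 days.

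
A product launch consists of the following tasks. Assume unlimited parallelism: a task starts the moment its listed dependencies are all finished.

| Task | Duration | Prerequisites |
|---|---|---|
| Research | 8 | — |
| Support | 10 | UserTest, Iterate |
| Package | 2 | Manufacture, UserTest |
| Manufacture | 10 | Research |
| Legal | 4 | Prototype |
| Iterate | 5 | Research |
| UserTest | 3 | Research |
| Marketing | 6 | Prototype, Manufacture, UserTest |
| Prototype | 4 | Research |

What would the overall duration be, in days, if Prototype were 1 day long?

As given, the longest chain is Research→Manufacture→Marketing = 8+10+6 = 24, so the finish is 24 days.
The longest path through Prototype is only 18 days, so Prototype has float 6.
The critical path is still Research→Manufacture→Marketing; finish is now 24 days.

24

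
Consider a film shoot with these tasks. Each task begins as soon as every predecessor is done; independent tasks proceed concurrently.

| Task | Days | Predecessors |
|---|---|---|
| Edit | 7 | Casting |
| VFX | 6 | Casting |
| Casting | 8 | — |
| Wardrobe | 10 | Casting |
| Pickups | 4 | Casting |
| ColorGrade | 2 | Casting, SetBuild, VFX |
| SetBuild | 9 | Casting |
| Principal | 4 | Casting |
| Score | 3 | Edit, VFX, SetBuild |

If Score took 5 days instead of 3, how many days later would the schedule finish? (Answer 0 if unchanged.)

Critical path before the change: Casting→SetBuild→Score = 8+9+3 = 20 giving 20 days.
Score is on the critical path; changing it to 5 makes that path 22 days.
The critical path is still Casting→SetBuild→Score; finish is now 22 days.
Change in finish: 22 − 20 = +2 days.

2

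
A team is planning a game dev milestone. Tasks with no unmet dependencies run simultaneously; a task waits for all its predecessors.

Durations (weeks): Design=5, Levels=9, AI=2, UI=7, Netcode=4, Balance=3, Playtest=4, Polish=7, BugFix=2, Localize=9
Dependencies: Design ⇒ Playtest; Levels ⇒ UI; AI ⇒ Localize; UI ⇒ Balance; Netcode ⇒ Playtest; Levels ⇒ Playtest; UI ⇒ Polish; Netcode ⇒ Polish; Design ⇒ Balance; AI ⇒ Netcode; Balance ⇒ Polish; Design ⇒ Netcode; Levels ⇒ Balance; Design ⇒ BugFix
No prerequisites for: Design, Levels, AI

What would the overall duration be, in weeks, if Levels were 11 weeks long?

The binding path is Levels→UI→Balance→Polish = 9+7+3+7 = 26; finish at 26 weeks.
Levels lies on that path, so at 11 weeks the path becomes 28 weeks.
No other chain overtakes it, so the finish is 28 weeks.

28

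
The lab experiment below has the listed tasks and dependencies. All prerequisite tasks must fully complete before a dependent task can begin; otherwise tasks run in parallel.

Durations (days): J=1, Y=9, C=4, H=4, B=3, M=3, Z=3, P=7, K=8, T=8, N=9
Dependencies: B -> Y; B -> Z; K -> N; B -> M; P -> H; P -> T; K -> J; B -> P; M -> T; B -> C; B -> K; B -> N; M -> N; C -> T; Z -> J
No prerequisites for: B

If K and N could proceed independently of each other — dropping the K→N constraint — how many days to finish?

18

Before: longest chain B→K→N = 3+8+9 = 20, finish 20.
Without K→N, N's earliest start moves from 11 to 6.
After: B→P→T = 3+7+8 = 18 → 18 days.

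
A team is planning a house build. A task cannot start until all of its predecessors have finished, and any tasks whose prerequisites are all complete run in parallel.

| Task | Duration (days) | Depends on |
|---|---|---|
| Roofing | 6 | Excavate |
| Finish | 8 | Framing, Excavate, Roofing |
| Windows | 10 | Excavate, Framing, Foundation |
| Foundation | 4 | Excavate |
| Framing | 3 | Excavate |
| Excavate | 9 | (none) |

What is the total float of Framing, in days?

Critical path: Excavate→Foundation→Windows = 9+4+10 = 23, so the finish is 23 days.
The longest chain containing Framing totals 22 days.
So Framing can slip 13 − 12 = 1 day.

1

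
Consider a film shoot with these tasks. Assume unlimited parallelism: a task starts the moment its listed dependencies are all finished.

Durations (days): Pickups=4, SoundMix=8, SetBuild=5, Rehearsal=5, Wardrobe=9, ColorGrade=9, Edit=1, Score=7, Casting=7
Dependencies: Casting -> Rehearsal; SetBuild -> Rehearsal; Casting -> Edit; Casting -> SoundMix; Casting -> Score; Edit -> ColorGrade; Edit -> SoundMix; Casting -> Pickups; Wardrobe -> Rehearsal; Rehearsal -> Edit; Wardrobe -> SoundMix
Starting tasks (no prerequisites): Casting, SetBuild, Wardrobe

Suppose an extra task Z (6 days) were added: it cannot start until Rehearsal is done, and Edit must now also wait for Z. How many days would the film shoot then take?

Originally the film shoot takes 24 days.
With Z inserted, Edit now waits for max(Rehearsal, Casting, Z).
New critical path: Wardrobe→Rehearsal→Z→Edit→ColorGrade = 9+5+6+1+9 = 30 ⇒ 30 days.

30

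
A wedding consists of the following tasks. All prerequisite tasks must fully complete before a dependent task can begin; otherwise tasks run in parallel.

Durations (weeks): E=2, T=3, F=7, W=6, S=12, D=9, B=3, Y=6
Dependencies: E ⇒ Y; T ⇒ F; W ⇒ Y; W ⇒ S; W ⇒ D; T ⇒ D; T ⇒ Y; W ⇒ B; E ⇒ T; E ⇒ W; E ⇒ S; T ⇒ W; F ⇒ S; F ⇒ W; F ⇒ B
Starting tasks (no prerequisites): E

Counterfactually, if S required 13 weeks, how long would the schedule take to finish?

31

As given, the longest chain is E→T→F→W→S = 2+3+7+6+12 = 30, so the finish is 30 weeks.
S is on the critical path; changing it to 13 makes that path 31 weeks.
The critical path is still E→T→F→W→S; finish is now 31 weeks.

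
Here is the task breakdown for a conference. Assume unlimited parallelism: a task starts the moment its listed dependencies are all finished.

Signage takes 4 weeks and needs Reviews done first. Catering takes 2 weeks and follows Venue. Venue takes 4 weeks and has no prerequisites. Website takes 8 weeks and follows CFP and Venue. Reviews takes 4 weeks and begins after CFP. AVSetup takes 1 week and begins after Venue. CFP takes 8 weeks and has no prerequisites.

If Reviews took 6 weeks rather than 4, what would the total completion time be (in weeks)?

18

The binding path is CFP→Reviews→Signage = 8+4+4 = 16; finish at 16 weeks.
Reviews is on the critical path; changing it to 6 makes that path 18 weeks.
The critical path is still CFP→Reviews→Signage; finish is now 18 weeks.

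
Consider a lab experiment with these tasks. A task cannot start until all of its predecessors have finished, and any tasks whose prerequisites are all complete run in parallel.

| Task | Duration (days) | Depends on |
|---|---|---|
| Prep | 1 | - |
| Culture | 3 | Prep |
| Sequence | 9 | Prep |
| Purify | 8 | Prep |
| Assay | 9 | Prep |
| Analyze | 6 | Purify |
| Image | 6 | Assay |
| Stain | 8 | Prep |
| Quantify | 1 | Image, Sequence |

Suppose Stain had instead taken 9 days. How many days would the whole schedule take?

17

Critical path before the change: Prep→Assay→Image→Quantify = 1+9+6+1 = 17 giving 17 days.
Stain has 8 days of float (longest path through it is 9).
That remains the longest chain; total 17 days.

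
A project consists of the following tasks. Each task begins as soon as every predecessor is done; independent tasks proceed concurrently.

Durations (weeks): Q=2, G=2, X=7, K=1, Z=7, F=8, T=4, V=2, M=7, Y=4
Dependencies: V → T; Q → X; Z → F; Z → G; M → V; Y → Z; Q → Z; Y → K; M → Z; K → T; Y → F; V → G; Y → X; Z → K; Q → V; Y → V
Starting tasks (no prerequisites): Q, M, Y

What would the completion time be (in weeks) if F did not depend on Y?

Before: longest chain M→Z→F = 7+7+8 = 22, finish 22.
Dropping Y→F doesn't change F's earliest start (14); another predecessor still binds.
The longest chain is now M→Z→F = 7+7+8 = 22, so the schedule takes 22 weeks.

22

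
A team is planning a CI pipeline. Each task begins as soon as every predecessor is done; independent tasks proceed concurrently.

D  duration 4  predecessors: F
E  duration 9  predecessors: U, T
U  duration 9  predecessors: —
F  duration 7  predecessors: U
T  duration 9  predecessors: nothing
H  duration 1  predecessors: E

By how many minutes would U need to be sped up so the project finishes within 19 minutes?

1

Current finish: 20 minutes; target: 19.
U is on every critical path, so each minute cut from U cuts the finish by one (this holds down to a finish of 19).
Need 20 − 19 = 1 minute off U → U becomes 8 minutes, finish becomes 19.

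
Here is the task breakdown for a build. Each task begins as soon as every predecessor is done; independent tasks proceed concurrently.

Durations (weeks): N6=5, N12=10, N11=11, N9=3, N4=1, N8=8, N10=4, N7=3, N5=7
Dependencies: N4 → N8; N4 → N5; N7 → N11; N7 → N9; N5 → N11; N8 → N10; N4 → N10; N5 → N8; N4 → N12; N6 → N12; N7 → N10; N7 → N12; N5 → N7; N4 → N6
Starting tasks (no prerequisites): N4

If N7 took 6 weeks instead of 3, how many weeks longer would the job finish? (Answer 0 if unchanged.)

3

The binding path is N4→N5→N7→N11 = 1+7+3+11 = 22; finish at 22 weeks.
N7 lies on that path, so at 6 weeks the path becomes 25 weeks.
No other chain overtakes it, so the finish is 25 weeks.
Change in finish: 25 − 22 = +3 weeks.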